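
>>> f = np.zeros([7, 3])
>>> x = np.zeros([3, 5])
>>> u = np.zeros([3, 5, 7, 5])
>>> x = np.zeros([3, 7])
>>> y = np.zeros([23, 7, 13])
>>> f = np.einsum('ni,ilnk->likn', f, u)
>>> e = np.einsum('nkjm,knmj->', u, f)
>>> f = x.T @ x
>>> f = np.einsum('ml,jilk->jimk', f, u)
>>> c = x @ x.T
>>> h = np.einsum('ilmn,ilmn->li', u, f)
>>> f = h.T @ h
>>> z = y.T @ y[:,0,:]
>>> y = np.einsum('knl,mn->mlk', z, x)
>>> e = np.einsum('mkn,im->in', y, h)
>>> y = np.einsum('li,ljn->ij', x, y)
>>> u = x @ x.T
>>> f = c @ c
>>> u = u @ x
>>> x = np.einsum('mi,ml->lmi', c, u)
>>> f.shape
(3, 3)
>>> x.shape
(7, 3, 3)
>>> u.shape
(3, 7)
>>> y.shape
(7, 13)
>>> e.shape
(5, 13)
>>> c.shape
(3, 3)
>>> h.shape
(5, 3)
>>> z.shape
(13, 7, 13)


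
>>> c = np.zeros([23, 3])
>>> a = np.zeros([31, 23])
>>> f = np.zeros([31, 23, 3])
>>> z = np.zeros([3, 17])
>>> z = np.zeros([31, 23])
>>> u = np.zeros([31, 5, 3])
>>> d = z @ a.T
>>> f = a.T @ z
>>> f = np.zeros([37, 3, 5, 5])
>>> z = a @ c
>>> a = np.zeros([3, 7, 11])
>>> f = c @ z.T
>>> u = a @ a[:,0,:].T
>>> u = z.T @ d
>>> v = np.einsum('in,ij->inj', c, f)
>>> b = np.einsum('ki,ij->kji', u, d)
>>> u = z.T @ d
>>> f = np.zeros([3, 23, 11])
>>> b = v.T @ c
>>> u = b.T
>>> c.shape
(23, 3)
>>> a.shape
(3, 7, 11)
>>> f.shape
(3, 23, 11)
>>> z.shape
(31, 3)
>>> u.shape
(3, 3, 31)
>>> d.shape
(31, 31)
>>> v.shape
(23, 3, 31)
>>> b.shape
(31, 3, 3)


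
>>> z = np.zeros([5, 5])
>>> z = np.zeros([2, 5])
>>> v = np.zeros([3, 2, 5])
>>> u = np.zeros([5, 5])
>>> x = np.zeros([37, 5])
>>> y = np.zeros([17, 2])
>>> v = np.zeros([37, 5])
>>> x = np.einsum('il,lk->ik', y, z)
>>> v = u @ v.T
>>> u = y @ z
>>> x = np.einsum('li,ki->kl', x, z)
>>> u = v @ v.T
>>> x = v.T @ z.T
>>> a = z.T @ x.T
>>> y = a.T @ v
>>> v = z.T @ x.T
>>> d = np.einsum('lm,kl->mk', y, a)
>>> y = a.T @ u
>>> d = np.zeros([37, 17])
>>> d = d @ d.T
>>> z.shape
(2, 5)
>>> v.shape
(5, 37)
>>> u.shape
(5, 5)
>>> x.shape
(37, 2)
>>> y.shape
(37, 5)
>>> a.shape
(5, 37)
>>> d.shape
(37, 37)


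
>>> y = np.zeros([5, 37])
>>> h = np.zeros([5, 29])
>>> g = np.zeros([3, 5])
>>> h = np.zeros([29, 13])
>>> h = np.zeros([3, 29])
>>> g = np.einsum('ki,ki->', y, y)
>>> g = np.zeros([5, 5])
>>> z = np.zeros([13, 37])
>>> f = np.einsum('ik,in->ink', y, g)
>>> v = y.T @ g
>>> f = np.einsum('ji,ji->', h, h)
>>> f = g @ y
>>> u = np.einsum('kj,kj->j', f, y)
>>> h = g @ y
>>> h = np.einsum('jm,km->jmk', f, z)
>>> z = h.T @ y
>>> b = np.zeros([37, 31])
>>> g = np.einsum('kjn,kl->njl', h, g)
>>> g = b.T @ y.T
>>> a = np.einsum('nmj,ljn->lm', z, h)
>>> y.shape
(5, 37)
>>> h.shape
(5, 37, 13)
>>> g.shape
(31, 5)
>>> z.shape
(13, 37, 37)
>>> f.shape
(5, 37)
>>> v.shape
(37, 5)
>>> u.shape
(37,)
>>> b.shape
(37, 31)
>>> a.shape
(5, 37)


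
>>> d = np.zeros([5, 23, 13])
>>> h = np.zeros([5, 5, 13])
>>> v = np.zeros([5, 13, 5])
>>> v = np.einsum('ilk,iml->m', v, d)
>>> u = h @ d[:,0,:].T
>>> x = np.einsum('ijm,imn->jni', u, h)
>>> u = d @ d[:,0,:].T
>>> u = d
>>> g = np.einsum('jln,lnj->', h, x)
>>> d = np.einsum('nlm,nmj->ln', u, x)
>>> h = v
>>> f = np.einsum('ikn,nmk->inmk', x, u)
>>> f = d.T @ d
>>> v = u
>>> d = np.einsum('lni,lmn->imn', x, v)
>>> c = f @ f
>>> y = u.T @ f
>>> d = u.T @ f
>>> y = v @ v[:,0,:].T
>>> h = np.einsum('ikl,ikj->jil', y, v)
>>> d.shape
(13, 23, 5)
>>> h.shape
(13, 5, 5)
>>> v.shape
(5, 23, 13)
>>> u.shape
(5, 23, 13)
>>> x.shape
(5, 13, 5)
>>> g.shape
()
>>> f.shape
(5, 5)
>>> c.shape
(5, 5)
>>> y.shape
(5, 23, 5)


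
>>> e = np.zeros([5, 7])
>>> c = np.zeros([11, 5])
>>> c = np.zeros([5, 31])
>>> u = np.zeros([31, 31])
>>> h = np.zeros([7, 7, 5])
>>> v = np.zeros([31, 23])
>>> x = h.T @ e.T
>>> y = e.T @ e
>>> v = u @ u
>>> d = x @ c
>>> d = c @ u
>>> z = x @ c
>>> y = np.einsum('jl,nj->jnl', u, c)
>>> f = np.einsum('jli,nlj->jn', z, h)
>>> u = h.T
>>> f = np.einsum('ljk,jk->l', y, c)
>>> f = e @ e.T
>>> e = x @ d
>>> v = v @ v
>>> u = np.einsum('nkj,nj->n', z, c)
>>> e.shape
(5, 7, 31)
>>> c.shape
(5, 31)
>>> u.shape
(5,)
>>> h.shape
(7, 7, 5)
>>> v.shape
(31, 31)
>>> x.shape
(5, 7, 5)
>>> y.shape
(31, 5, 31)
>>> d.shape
(5, 31)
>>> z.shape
(5, 7, 31)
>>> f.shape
(5, 5)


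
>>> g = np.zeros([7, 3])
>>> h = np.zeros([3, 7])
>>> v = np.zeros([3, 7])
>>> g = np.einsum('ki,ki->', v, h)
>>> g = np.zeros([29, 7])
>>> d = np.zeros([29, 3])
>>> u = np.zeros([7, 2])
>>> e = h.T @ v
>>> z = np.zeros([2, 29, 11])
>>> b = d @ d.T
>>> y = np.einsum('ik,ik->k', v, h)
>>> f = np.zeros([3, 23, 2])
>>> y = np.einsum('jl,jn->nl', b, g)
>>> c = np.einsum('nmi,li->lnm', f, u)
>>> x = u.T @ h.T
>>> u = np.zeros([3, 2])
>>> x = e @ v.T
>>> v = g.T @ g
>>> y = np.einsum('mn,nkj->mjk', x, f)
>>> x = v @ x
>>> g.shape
(29, 7)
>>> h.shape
(3, 7)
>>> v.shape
(7, 7)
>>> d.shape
(29, 3)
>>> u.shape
(3, 2)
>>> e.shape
(7, 7)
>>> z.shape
(2, 29, 11)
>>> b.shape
(29, 29)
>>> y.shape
(7, 2, 23)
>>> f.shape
(3, 23, 2)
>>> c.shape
(7, 3, 23)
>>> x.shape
(7, 3)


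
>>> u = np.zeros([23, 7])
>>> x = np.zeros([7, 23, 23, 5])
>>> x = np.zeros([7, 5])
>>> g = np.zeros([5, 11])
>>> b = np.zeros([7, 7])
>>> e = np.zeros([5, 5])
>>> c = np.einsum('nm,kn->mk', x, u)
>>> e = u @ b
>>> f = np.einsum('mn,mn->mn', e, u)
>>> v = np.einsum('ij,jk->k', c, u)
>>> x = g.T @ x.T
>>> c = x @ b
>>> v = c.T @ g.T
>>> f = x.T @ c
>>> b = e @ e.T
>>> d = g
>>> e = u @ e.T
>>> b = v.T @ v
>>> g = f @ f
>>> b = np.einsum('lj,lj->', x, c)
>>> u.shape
(23, 7)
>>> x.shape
(11, 7)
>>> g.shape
(7, 7)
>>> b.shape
()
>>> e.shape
(23, 23)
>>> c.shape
(11, 7)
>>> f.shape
(7, 7)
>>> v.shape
(7, 5)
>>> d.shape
(5, 11)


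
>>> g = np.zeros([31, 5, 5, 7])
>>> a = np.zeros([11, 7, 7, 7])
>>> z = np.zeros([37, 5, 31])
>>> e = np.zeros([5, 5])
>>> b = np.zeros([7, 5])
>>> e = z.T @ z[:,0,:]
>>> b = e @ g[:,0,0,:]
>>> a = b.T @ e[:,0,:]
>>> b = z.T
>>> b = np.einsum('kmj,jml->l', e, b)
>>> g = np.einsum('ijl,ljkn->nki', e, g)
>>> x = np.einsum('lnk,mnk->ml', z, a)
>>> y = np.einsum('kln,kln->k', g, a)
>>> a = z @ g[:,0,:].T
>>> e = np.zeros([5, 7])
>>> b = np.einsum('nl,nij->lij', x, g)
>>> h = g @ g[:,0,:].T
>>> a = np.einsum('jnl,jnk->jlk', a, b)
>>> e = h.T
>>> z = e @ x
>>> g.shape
(7, 5, 31)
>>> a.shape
(37, 7, 31)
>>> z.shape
(7, 5, 37)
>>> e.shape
(7, 5, 7)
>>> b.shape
(37, 5, 31)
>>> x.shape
(7, 37)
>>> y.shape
(7,)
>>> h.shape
(7, 5, 7)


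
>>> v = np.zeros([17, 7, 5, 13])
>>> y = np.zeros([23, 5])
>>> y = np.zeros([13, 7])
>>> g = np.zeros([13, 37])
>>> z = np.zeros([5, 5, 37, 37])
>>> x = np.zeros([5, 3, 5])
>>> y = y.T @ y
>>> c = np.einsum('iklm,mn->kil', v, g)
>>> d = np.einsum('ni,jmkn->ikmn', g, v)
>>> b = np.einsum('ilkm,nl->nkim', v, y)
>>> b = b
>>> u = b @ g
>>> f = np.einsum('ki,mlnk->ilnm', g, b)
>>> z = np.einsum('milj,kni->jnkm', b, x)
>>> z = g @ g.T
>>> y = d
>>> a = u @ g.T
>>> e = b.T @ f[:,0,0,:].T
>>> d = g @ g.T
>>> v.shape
(17, 7, 5, 13)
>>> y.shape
(37, 5, 7, 13)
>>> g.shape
(13, 37)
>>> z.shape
(13, 13)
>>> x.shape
(5, 3, 5)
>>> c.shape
(7, 17, 5)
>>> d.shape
(13, 13)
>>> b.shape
(7, 5, 17, 13)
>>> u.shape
(7, 5, 17, 37)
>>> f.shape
(37, 5, 17, 7)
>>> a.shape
(7, 5, 17, 13)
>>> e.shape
(13, 17, 5, 37)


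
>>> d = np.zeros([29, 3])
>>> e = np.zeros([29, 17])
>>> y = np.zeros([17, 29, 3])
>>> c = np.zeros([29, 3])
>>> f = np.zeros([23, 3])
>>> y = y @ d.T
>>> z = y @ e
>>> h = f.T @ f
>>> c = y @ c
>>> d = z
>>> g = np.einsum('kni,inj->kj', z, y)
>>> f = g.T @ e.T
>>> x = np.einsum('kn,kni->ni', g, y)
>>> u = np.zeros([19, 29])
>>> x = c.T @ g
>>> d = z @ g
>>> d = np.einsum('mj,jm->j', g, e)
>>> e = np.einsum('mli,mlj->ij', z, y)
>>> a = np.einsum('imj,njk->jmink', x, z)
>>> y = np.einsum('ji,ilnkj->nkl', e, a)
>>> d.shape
(29,)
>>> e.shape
(17, 29)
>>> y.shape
(3, 17, 29)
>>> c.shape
(17, 29, 3)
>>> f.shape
(29, 29)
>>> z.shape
(17, 29, 17)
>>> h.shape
(3, 3)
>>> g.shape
(17, 29)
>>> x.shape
(3, 29, 29)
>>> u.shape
(19, 29)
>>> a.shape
(29, 29, 3, 17, 17)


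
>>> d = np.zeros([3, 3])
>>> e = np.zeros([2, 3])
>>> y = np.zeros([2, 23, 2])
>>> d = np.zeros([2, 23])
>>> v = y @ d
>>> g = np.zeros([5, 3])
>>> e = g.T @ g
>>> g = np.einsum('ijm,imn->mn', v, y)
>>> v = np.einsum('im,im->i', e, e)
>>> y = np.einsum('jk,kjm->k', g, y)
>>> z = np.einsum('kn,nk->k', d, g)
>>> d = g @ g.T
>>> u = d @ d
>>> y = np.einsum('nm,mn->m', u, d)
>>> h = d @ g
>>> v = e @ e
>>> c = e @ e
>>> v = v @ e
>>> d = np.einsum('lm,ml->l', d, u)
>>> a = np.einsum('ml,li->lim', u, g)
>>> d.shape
(23,)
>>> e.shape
(3, 3)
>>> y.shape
(23,)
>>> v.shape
(3, 3)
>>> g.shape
(23, 2)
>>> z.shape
(2,)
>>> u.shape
(23, 23)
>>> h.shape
(23, 2)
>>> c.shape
(3, 3)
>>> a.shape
(23, 2, 23)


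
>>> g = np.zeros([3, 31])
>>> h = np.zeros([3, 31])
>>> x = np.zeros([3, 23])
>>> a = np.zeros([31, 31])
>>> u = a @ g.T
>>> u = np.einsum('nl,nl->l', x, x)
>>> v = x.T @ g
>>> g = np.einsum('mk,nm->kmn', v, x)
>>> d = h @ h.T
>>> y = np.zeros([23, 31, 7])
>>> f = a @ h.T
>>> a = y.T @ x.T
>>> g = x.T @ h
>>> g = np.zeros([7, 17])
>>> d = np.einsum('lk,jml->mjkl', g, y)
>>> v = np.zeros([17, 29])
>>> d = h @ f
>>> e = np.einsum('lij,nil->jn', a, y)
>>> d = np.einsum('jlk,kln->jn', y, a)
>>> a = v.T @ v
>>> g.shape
(7, 17)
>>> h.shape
(3, 31)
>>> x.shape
(3, 23)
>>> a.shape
(29, 29)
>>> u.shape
(23,)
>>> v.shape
(17, 29)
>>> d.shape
(23, 3)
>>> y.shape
(23, 31, 7)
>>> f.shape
(31, 3)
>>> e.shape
(3, 23)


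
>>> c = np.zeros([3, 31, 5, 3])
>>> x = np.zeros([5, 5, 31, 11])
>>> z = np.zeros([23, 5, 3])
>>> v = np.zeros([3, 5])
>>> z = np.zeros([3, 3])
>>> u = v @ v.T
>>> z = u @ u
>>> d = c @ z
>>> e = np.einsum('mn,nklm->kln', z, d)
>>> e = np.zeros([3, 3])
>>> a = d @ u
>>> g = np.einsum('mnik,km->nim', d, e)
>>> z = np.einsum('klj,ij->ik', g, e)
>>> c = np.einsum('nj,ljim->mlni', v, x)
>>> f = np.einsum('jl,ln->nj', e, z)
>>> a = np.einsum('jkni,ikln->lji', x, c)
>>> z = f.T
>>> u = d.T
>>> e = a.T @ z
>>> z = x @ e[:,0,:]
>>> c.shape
(11, 5, 3, 31)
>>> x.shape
(5, 5, 31, 11)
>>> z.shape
(5, 5, 31, 31)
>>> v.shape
(3, 5)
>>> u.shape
(3, 5, 31, 3)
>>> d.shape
(3, 31, 5, 3)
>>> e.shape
(11, 5, 31)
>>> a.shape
(3, 5, 11)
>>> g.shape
(31, 5, 3)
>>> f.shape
(31, 3)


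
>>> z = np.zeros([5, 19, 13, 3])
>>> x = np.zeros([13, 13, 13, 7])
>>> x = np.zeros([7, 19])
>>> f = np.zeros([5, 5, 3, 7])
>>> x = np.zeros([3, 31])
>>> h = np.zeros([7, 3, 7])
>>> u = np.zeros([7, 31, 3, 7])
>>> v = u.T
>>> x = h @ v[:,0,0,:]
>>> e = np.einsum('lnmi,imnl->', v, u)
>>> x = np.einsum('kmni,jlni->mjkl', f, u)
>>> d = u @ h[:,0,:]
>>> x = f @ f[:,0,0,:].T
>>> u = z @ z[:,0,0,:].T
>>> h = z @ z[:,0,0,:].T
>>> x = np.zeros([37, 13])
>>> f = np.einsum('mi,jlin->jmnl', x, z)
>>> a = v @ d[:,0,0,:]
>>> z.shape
(5, 19, 13, 3)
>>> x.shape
(37, 13)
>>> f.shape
(5, 37, 3, 19)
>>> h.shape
(5, 19, 13, 5)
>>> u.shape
(5, 19, 13, 5)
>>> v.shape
(7, 3, 31, 7)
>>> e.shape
()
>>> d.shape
(7, 31, 3, 7)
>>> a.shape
(7, 3, 31, 7)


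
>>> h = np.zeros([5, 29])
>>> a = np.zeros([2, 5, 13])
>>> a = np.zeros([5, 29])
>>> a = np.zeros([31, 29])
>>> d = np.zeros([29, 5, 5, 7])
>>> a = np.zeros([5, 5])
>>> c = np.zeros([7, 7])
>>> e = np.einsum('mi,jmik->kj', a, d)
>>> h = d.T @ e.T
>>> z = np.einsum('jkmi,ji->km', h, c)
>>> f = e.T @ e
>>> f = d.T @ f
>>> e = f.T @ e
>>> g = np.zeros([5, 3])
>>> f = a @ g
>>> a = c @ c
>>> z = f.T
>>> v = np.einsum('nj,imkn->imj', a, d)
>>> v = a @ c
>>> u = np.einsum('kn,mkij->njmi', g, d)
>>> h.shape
(7, 5, 5, 7)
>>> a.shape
(7, 7)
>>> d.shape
(29, 5, 5, 7)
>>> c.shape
(7, 7)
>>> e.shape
(29, 5, 5, 29)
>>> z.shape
(3, 5)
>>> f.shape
(5, 3)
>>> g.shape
(5, 3)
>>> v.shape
(7, 7)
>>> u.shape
(3, 7, 29, 5)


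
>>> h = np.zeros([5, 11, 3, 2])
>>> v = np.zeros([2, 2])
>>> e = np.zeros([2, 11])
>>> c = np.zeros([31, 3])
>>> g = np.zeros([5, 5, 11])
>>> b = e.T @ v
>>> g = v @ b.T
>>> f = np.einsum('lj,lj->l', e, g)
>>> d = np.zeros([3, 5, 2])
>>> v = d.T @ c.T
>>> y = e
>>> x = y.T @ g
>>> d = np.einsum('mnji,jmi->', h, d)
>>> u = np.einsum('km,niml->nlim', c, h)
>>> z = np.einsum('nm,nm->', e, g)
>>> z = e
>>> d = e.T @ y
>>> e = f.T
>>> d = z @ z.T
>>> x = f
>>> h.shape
(5, 11, 3, 2)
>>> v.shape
(2, 5, 31)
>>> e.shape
(2,)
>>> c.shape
(31, 3)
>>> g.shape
(2, 11)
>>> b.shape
(11, 2)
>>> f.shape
(2,)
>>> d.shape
(2, 2)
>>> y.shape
(2, 11)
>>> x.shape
(2,)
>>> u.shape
(5, 2, 11, 3)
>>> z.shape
(2, 11)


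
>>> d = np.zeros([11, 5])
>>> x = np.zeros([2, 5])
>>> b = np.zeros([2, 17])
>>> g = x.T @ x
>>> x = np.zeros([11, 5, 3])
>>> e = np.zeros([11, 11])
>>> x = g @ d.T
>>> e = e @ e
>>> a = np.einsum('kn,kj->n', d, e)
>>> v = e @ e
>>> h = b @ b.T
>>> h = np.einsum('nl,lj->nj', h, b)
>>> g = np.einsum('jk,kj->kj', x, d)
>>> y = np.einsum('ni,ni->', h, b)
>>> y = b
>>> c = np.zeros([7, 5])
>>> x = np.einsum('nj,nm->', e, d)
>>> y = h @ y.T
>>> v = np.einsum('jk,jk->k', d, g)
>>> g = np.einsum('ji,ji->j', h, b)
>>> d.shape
(11, 5)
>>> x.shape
()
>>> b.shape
(2, 17)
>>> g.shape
(2,)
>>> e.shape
(11, 11)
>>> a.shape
(5,)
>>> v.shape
(5,)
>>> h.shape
(2, 17)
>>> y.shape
(2, 2)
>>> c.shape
(7, 5)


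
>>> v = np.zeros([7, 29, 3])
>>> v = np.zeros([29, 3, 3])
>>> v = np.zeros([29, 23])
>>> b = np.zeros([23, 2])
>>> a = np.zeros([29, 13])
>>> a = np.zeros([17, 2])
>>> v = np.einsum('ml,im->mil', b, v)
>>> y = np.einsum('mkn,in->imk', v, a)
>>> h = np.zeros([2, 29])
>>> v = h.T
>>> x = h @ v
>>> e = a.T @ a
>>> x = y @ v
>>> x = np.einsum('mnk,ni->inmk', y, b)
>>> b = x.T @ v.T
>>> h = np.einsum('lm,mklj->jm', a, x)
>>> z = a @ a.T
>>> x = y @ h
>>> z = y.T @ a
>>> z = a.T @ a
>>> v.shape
(29, 2)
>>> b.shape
(29, 17, 23, 29)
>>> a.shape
(17, 2)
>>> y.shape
(17, 23, 29)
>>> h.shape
(29, 2)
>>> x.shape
(17, 23, 2)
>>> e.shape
(2, 2)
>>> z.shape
(2, 2)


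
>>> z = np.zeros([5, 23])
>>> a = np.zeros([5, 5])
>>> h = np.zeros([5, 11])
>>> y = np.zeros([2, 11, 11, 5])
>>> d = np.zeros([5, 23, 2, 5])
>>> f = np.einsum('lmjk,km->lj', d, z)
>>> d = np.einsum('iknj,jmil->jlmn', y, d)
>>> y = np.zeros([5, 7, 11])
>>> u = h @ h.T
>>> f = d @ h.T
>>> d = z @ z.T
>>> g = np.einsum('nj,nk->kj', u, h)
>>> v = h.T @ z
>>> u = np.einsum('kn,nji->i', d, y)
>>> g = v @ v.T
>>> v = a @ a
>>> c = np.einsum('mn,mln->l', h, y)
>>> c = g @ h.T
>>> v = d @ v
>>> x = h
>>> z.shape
(5, 23)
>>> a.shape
(5, 5)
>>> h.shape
(5, 11)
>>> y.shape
(5, 7, 11)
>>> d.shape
(5, 5)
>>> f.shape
(5, 5, 23, 5)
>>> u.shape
(11,)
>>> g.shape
(11, 11)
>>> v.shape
(5, 5)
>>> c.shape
(11, 5)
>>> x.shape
(5, 11)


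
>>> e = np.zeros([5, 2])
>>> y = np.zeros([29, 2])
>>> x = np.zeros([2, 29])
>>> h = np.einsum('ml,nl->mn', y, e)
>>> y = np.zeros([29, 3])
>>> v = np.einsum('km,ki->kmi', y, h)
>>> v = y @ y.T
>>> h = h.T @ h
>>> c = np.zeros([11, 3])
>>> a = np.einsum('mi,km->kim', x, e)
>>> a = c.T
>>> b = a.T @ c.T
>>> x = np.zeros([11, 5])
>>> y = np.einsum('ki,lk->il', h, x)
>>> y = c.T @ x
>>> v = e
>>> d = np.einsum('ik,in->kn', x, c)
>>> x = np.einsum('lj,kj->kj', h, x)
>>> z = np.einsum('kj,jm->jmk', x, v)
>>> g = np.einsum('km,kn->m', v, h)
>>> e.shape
(5, 2)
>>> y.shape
(3, 5)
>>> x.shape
(11, 5)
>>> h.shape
(5, 5)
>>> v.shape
(5, 2)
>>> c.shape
(11, 3)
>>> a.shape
(3, 11)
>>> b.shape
(11, 11)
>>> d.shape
(5, 3)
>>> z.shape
(5, 2, 11)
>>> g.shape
(2,)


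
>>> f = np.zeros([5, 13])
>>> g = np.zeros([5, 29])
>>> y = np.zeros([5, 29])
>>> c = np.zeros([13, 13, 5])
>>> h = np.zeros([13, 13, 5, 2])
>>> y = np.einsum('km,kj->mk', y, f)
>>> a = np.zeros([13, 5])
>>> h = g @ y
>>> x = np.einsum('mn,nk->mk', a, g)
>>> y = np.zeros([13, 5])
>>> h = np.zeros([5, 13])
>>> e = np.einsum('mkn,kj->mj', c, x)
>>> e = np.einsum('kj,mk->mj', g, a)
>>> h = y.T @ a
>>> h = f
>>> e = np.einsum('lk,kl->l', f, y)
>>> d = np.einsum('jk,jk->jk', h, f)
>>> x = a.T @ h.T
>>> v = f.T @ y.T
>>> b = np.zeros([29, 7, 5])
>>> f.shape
(5, 13)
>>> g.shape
(5, 29)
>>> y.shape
(13, 5)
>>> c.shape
(13, 13, 5)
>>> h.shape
(5, 13)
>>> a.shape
(13, 5)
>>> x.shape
(5, 5)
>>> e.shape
(5,)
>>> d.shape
(5, 13)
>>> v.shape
(13, 13)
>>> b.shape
(29, 7, 5)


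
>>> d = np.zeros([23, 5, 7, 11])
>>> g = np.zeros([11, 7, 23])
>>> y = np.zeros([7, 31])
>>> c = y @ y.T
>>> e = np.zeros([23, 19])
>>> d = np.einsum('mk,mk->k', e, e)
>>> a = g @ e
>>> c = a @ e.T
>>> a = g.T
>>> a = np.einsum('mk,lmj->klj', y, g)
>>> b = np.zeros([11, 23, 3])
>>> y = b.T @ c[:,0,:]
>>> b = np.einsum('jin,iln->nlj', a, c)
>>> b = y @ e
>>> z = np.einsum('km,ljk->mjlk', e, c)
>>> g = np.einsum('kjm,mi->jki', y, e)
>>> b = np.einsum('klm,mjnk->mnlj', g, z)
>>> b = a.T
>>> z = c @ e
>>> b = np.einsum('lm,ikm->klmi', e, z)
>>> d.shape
(19,)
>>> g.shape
(23, 3, 19)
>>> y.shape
(3, 23, 23)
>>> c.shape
(11, 7, 23)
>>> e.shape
(23, 19)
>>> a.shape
(31, 11, 23)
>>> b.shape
(7, 23, 19, 11)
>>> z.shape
(11, 7, 19)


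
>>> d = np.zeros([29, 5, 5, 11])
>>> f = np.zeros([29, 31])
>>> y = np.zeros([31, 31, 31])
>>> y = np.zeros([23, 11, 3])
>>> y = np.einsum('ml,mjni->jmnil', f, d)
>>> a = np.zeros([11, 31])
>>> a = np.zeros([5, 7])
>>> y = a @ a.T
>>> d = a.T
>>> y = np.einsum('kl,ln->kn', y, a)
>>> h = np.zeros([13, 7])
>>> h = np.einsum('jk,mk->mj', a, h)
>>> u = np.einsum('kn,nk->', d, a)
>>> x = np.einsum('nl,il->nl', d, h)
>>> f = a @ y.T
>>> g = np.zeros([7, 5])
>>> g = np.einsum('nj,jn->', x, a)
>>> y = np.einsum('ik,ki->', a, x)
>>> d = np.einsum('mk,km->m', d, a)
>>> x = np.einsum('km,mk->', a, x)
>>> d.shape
(7,)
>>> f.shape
(5, 5)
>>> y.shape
()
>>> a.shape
(5, 7)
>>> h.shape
(13, 5)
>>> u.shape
()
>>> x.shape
()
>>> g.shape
()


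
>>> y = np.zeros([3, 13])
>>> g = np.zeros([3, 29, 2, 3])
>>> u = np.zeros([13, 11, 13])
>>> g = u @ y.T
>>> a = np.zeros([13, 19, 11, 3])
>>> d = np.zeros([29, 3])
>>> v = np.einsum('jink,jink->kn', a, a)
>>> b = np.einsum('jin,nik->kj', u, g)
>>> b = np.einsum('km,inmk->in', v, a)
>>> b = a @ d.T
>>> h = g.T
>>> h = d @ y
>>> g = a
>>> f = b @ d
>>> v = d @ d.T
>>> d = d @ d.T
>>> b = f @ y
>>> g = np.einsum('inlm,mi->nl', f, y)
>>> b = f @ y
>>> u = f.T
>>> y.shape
(3, 13)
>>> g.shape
(19, 11)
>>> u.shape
(3, 11, 19, 13)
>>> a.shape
(13, 19, 11, 3)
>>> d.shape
(29, 29)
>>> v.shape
(29, 29)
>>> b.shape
(13, 19, 11, 13)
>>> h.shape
(29, 13)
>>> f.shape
(13, 19, 11, 3)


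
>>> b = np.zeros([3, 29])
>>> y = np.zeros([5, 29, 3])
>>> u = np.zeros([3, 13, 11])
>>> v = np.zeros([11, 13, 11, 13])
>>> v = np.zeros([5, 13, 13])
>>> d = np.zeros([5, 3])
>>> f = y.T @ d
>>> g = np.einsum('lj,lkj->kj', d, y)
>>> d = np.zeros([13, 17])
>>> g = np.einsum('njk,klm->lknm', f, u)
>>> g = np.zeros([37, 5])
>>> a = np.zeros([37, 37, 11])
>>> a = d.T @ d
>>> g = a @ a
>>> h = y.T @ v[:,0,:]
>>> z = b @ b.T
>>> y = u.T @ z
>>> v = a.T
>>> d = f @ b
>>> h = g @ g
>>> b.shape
(3, 29)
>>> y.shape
(11, 13, 3)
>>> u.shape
(3, 13, 11)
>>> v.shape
(17, 17)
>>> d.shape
(3, 29, 29)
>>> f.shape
(3, 29, 3)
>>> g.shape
(17, 17)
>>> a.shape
(17, 17)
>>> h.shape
(17, 17)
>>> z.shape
(3, 3)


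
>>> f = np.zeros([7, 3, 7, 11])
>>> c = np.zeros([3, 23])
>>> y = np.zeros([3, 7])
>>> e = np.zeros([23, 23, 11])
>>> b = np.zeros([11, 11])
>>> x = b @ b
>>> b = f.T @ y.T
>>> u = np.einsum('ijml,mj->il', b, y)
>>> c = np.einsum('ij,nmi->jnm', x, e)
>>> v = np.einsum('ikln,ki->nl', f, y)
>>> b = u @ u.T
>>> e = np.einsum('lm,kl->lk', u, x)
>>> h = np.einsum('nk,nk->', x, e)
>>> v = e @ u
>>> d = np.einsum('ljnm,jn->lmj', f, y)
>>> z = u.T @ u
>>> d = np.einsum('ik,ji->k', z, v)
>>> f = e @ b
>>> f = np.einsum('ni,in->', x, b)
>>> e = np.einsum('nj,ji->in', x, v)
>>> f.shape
()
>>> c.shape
(11, 23, 23)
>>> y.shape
(3, 7)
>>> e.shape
(3, 11)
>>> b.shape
(11, 11)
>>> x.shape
(11, 11)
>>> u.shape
(11, 3)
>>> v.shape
(11, 3)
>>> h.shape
()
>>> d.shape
(3,)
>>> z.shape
(3, 3)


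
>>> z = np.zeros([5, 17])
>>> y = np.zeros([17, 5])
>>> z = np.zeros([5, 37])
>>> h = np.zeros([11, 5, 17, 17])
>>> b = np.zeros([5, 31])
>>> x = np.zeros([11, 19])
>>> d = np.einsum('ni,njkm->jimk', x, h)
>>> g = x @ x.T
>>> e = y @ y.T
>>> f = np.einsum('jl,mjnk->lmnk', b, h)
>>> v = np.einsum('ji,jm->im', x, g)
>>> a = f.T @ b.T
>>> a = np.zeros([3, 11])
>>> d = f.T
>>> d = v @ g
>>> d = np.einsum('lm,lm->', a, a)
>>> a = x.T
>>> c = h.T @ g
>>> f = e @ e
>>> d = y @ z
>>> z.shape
(5, 37)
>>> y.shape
(17, 5)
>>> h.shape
(11, 5, 17, 17)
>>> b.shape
(5, 31)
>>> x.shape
(11, 19)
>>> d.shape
(17, 37)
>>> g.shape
(11, 11)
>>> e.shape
(17, 17)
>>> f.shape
(17, 17)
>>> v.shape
(19, 11)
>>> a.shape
(19, 11)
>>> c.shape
(17, 17, 5, 11)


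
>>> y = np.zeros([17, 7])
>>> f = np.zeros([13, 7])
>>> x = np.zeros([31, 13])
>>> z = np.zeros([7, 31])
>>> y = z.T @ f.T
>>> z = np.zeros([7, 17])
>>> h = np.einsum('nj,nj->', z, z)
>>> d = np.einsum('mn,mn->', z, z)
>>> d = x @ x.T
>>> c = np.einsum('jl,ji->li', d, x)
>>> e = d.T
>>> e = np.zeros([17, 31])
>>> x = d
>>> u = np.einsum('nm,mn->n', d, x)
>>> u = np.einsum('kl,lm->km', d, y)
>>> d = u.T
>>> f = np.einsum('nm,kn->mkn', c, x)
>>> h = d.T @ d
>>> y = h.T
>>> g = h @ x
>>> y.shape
(31, 31)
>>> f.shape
(13, 31, 31)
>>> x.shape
(31, 31)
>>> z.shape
(7, 17)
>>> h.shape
(31, 31)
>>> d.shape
(13, 31)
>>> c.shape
(31, 13)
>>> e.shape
(17, 31)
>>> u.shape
(31, 13)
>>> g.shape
(31, 31)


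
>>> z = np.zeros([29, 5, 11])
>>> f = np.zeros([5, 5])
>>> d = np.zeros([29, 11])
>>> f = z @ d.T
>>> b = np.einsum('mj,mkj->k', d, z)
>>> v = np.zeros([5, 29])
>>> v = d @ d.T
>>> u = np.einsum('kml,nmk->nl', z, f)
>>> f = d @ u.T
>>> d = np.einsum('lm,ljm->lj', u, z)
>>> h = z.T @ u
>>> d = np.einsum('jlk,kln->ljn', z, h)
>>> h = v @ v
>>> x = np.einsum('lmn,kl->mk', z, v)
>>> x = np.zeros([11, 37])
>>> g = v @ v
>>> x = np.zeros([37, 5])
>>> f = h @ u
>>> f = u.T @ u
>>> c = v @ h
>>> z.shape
(29, 5, 11)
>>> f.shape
(11, 11)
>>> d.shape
(5, 29, 11)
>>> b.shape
(5,)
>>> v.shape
(29, 29)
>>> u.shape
(29, 11)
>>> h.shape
(29, 29)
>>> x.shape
(37, 5)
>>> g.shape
(29, 29)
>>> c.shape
(29, 29)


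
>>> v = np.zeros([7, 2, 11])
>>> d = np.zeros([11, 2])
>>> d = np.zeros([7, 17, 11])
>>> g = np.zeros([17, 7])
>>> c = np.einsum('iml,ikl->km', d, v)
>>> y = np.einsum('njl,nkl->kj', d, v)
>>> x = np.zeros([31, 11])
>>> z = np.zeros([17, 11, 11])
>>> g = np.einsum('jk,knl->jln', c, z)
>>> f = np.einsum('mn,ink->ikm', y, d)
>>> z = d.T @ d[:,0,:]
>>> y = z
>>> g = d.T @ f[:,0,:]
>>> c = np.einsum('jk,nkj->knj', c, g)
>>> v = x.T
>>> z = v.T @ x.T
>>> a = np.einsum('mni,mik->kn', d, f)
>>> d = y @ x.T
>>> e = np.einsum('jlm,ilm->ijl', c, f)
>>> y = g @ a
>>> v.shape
(11, 31)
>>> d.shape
(11, 17, 31)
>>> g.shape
(11, 17, 2)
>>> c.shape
(17, 11, 2)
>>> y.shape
(11, 17, 17)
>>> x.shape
(31, 11)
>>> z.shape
(31, 31)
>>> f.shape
(7, 11, 2)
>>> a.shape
(2, 17)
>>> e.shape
(7, 17, 11)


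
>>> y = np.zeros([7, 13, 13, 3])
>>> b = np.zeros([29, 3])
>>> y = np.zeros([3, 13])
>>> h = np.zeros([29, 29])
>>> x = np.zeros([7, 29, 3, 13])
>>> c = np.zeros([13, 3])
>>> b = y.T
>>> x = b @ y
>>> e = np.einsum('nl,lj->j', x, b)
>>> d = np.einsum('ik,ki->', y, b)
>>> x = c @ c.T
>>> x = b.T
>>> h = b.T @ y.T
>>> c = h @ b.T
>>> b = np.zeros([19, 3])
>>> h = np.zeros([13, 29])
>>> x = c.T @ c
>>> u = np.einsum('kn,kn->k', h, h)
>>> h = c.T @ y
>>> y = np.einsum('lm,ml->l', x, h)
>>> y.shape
(13,)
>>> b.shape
(19, 3)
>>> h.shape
(13, 13)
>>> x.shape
(13, 13)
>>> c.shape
(3, 13)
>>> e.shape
(3,)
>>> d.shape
()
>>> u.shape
(13,)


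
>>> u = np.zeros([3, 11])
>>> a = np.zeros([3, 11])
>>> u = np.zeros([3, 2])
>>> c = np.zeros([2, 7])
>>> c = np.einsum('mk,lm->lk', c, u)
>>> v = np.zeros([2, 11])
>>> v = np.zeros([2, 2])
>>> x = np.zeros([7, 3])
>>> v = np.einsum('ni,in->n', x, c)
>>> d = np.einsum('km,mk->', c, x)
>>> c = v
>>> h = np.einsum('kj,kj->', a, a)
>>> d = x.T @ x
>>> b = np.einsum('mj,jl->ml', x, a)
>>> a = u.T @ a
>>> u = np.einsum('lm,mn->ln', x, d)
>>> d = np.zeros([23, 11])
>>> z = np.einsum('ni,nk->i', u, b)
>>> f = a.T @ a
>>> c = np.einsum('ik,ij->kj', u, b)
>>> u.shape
(7, 3)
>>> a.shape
(2, 11)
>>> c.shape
(3, 11)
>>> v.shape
(7,)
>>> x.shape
(7, 3)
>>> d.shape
(23, 11)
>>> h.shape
()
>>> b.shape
(7, 11)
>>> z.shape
(3,)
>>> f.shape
(11, 11)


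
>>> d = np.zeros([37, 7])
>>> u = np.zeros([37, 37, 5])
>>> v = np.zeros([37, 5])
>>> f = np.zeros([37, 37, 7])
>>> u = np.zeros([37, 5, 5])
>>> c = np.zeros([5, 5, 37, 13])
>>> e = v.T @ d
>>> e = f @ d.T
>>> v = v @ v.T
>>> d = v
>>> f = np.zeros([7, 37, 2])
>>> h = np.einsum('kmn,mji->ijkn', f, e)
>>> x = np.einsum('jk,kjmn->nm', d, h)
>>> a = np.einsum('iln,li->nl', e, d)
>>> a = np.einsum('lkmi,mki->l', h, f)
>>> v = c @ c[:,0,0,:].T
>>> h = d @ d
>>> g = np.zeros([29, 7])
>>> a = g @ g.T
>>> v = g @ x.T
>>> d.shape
(37, 37)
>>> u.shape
(37, 5, 5)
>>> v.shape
(29, 2)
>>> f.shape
(7, 37, 2)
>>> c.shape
(5, 5, 37, 13)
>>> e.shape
(37, 37, 37)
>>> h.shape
(37, 37)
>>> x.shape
(2, 7)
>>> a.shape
(29, 29)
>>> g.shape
(29, 7)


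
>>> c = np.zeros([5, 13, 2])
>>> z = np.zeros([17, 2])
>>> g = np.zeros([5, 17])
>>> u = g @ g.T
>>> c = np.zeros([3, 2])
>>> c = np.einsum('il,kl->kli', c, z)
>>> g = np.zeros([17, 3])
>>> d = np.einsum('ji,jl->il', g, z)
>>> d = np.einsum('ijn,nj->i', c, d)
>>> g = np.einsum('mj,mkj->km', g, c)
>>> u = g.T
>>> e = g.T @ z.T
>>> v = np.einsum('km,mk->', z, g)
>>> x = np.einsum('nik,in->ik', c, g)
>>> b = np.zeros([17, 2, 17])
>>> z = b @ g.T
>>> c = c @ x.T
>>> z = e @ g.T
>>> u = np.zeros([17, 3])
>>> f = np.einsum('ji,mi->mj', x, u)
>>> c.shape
(17, 2, 2)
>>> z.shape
(17, 2)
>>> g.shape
(2, 17)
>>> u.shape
(17, 3)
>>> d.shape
(17,)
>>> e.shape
(17, 17)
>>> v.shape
()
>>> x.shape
(2, 3)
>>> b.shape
(17, 2, 17)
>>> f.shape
(17, 2)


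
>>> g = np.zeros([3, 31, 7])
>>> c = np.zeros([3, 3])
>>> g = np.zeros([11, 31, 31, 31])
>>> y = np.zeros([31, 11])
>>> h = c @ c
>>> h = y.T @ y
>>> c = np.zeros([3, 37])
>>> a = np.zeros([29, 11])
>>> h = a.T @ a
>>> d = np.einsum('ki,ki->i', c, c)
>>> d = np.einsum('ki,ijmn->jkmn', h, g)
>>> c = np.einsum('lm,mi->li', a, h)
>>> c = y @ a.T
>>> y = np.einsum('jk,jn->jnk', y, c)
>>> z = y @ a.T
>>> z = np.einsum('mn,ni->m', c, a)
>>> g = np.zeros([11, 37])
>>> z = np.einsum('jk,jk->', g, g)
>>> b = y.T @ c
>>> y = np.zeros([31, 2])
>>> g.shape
(11, 37)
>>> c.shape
(31, 29)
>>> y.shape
(31, 2)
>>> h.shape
(11, 11)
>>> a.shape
(29, 11)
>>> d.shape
(31, 11, 31, 31)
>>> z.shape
()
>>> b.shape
(11, 29, 29)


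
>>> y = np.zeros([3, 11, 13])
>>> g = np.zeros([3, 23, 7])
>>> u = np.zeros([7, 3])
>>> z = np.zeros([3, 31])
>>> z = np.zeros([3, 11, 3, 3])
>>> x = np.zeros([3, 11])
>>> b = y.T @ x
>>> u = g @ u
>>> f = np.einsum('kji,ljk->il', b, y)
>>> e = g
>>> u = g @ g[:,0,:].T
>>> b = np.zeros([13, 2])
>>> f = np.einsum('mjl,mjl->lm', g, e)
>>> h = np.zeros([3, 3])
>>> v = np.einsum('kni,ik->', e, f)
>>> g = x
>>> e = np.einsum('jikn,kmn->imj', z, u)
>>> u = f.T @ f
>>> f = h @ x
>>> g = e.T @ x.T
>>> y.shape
(3, 11, 13)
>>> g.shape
(3, 23, 3)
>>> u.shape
(3, 3)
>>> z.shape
(3, 11, 3, 3)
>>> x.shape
(3, 11)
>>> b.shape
(13, 2)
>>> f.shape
(3, 11)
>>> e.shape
(11, 23, 3)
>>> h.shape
(3, 3)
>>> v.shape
()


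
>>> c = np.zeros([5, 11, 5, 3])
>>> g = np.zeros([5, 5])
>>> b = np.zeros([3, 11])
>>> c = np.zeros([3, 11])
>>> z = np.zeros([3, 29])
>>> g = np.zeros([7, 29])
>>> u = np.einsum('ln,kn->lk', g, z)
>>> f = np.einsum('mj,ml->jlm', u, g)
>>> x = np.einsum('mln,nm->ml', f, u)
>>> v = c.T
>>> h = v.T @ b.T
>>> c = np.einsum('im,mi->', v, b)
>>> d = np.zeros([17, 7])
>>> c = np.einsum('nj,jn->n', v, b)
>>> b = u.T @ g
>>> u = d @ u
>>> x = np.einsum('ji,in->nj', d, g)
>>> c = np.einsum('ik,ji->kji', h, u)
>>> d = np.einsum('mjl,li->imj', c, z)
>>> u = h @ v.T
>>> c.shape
(3, 17, 3)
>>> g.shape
(7, 29)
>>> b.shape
(3, 29)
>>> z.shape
(3, 29)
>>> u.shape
(3, 11)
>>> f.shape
(3, 29, 7)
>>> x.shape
(29, 17)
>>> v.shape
(11, 3)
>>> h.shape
(3, 3)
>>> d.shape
(29, 3, 17)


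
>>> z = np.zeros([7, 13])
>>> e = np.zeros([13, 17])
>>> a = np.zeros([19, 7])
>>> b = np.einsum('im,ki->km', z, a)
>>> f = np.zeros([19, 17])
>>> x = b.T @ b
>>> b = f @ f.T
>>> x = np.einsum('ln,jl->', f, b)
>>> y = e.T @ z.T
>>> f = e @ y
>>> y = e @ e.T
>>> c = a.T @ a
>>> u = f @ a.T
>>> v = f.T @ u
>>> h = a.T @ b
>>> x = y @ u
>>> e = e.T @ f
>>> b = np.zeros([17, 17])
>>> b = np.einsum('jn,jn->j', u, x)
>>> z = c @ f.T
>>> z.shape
(7, 13)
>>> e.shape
(17, 7)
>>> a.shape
(19, 7)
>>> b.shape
(13,)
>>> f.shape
(13, 7)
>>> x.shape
(13, 19)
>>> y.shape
(13, 13)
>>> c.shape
(7, 7)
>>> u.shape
(13, 19)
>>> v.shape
(7, 19)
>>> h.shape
(7, 19)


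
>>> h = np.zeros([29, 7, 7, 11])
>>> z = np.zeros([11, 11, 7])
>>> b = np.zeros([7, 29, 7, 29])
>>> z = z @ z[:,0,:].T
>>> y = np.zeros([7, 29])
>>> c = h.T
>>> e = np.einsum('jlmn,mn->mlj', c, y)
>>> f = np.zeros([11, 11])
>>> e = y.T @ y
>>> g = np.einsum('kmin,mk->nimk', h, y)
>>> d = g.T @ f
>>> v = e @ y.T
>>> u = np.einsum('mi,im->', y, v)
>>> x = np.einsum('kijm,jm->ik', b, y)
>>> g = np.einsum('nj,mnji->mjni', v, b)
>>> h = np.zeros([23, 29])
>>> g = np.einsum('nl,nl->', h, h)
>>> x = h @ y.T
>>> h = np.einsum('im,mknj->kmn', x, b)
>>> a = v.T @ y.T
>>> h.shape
(29, 7, 7)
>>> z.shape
(11, 11, 11)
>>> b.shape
(7, 29, 7, 29)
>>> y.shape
(7, 29)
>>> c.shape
(11, 7, 7, 29)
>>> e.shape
(29, 29)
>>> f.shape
(11, 11)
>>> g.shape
()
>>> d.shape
(29, 7, 7, 11)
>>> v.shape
(29, 7)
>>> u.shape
()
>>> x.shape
(23, 7)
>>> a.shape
(7, 7)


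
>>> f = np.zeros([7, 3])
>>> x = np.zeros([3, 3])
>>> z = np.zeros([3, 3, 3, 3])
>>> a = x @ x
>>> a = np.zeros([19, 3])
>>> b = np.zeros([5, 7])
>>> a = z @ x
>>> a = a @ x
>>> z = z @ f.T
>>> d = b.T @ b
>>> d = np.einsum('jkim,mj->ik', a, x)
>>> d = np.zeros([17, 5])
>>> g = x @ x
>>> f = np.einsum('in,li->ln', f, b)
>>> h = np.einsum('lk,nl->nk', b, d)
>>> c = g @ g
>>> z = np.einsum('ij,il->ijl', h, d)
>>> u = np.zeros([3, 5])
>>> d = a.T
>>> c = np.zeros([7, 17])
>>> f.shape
(5, 3)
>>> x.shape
(3, 3)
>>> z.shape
(17, 7, 5)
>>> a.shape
(3, 3, 3, 3)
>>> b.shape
(5, 7)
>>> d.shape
(3, 3, 3, 3)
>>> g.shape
(3, 3)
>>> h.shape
(17, 7)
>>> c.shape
(7, 17)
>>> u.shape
(3, 5)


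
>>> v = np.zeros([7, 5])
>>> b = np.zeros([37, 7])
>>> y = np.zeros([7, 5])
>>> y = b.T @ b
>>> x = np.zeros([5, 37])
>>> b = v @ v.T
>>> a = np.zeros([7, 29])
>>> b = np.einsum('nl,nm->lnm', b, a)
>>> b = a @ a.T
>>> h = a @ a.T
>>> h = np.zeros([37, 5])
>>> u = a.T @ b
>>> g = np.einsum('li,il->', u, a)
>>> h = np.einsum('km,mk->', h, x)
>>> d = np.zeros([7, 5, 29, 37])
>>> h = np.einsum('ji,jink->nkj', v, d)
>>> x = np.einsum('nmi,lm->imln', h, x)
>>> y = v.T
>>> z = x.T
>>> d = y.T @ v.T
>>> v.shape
(7, 5)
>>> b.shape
(7, 7)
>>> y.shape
(5, 7)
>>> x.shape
(7, 37, 5, 29)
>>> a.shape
(7, 29)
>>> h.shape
(29, 37, 7)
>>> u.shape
(29, 7)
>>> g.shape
()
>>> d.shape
(7, 7)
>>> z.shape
(29, 5, 37, 7)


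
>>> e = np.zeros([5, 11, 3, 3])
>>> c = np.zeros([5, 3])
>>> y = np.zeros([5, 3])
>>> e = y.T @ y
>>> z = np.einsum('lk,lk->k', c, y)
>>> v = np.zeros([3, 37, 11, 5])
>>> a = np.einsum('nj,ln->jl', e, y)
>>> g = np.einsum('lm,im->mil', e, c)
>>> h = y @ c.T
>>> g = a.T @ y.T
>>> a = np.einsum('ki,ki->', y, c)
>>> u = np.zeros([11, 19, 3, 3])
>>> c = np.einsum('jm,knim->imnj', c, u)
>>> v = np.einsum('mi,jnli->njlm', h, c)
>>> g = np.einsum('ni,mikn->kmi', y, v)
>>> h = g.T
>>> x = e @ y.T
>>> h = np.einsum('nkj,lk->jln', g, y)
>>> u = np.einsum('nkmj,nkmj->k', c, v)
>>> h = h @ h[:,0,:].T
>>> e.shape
(3, 3)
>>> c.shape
(3, 3, 19, 5)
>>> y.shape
(5, 3)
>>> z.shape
(3,)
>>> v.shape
(3, 3, 19, 5)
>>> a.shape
()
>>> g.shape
(19, 3, 3)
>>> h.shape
(3, 5, 3)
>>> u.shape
(3,)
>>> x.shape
(3, 5)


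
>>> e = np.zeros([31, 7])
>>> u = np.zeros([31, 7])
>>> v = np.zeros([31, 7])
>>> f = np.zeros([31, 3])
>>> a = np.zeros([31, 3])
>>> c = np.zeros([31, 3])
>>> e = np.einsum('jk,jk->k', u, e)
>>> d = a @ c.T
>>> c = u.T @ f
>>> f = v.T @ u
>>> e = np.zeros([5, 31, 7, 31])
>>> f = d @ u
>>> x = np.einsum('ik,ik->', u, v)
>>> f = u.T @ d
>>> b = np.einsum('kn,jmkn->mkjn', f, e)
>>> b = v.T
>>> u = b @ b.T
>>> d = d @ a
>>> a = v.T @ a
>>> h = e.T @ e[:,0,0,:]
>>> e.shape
(5, 31, 7, 31)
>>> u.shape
(7, 7)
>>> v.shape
(31, 7)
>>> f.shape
(7, 31)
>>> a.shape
(7, 3)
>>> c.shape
(7, 3)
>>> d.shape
(31, 3)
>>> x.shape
()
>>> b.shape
(7, 31)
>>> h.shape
(31, 7, 31, 31)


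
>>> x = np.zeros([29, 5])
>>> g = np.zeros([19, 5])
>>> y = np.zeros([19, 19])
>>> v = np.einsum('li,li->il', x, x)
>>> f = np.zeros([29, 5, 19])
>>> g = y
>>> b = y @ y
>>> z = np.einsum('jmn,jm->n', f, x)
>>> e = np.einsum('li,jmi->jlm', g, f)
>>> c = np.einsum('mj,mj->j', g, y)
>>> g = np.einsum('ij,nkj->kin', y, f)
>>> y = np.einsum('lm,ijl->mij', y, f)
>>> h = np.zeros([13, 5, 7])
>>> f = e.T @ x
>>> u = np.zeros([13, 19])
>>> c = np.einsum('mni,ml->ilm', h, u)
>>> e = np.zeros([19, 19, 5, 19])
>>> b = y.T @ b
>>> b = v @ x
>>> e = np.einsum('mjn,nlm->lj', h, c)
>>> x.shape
(29, 5)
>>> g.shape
(5, 19, 29)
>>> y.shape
(19, 29, 5)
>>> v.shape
(5, 29)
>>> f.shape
(5, 19, 5)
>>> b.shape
(5, 5)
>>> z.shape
(19,)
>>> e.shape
(19, 5)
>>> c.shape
(7, 19, 13)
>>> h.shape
(13, 5, 7)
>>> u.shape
(13, 19)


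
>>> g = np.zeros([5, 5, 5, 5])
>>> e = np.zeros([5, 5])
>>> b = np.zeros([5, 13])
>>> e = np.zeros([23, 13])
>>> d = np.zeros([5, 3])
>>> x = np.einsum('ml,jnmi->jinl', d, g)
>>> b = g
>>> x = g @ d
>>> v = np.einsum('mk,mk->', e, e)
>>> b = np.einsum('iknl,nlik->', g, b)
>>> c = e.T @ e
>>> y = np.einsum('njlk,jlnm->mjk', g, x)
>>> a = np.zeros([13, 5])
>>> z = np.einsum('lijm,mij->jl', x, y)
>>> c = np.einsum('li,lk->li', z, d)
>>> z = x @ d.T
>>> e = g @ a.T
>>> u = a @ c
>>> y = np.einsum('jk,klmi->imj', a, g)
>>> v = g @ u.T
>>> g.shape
(5, 5, 5, 5)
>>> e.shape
(5, 5, 5, 13)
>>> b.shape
()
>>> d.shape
(5, 3)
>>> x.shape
(5, 5, 5, 3)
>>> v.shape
(5, 5, 5, 13)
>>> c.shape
(5, 5)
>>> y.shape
(5, 5, 13)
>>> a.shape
(13, 5)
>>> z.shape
(5, 5, 5, 5)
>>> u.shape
(13, 5)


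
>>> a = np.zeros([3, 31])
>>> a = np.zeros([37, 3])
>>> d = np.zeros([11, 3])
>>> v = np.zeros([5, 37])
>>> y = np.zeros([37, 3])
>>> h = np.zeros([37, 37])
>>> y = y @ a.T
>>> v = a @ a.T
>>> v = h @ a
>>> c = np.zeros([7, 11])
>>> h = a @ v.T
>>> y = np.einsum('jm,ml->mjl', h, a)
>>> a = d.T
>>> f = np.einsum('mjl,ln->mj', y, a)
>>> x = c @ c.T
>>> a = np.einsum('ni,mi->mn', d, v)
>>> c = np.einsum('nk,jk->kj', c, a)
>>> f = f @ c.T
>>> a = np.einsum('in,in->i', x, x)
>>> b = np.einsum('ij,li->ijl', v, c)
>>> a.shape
(7,)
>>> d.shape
(11, 3)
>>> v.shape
(37, 3)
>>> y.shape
(37, 37, 3)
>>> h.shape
(37, 37)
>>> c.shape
(11, 37)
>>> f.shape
(37, 11)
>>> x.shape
(7, 7)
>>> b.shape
(37, 3, 11)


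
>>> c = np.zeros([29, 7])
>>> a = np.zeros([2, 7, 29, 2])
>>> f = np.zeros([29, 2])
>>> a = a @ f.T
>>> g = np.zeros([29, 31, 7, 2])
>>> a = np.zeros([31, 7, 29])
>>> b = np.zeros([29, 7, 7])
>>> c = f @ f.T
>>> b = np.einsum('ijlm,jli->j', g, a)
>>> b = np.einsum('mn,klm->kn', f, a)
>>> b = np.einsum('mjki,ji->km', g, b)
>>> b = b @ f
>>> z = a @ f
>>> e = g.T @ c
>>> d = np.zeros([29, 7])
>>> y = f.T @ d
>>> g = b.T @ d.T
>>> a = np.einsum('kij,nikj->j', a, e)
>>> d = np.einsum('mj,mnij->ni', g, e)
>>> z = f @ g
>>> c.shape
(29, 29)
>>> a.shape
(29,)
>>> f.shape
(29, 2)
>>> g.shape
(2, 29)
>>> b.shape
(7, 2)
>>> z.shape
(29, 29)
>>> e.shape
(2, 7, 31, 29)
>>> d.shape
(7, 31)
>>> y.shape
(2, 7)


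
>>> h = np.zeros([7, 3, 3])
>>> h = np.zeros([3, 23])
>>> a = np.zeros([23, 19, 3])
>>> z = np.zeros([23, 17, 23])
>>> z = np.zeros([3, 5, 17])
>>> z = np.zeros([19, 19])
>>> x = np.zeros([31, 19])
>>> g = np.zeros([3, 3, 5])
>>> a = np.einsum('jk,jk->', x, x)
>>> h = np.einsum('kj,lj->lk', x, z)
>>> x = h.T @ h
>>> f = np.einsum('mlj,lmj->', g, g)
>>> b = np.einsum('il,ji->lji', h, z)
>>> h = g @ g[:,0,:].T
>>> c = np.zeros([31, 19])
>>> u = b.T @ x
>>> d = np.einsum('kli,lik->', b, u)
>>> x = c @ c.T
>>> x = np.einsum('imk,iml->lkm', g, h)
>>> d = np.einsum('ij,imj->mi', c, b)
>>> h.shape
(3, 3, 3)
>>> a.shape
()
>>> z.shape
(19, 19)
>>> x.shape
(3, 5, 3)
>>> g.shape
(3, 3, 5)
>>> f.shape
()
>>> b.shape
(31, 19, 19)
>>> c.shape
(31, 19)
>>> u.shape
(19, 19, 31)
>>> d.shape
(19, 31)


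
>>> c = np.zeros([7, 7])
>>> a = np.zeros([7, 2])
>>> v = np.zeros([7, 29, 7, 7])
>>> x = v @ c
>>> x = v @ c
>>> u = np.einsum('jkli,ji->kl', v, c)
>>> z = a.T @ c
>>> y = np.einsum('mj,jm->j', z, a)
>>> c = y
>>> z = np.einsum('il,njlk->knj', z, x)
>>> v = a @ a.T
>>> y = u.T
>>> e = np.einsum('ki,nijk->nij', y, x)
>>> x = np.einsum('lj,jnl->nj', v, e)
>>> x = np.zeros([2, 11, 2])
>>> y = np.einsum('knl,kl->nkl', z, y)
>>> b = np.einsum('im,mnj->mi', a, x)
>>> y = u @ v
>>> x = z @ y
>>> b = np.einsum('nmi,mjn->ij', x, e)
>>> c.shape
(7,)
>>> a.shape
(7, 2)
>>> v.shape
(7, 7)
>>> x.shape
(7, 7, 7)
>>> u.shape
(29, 7)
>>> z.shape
(7, 7, 29)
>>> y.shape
(29, 7)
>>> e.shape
(7, 29, 7)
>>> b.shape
(7, 29)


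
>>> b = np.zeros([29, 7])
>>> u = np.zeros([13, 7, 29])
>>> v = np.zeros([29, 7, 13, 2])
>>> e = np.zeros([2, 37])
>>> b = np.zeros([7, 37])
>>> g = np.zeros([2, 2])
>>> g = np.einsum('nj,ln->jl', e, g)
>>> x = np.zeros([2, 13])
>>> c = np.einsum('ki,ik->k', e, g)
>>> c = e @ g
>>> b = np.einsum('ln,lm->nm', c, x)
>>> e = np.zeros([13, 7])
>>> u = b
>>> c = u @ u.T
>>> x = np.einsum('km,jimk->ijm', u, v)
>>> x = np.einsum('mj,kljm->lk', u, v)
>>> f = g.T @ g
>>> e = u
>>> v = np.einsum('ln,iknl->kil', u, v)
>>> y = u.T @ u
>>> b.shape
(2, 13)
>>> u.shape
(2, 13)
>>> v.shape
(7, 29, 2)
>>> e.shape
(2, 13)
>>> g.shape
(37, 2)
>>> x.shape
(7, 29)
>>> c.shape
(2, 2)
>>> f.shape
(2, 2)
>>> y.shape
(13, 13)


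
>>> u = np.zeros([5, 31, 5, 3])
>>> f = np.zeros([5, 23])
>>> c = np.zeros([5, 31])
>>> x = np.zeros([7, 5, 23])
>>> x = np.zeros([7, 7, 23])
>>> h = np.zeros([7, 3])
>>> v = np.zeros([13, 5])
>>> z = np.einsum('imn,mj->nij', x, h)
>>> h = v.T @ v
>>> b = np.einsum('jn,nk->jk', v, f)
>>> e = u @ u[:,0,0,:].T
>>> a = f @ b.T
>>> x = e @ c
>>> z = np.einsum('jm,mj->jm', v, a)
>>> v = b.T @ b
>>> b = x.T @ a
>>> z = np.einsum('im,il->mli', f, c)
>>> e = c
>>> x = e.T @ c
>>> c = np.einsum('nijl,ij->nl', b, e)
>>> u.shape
(5, 31, 5, 3)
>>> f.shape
(5, 23)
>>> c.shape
(31, 13)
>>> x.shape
(31, 31)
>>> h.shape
(5, 5)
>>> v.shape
(23, 23)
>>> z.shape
(23, 31, 5)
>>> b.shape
(31, 5, 31, 13)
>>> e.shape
(5, 31)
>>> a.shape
(5, 13)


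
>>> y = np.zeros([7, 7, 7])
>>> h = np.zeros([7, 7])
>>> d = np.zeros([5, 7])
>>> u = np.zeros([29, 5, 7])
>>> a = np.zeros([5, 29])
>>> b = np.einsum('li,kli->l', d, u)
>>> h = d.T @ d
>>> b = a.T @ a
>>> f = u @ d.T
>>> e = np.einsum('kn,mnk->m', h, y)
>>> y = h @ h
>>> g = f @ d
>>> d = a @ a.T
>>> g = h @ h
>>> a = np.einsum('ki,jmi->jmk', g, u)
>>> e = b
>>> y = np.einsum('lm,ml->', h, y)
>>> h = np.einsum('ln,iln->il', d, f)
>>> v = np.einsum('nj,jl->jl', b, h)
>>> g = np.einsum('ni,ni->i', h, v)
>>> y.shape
()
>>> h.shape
(29, 5)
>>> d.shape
(5, 5)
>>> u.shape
(29, 5, 7)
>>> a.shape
(29, 5, 7)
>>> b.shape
(29, 29)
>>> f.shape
(29, 5, 5)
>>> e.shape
(29, 29)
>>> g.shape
(5,)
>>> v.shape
(29, 5)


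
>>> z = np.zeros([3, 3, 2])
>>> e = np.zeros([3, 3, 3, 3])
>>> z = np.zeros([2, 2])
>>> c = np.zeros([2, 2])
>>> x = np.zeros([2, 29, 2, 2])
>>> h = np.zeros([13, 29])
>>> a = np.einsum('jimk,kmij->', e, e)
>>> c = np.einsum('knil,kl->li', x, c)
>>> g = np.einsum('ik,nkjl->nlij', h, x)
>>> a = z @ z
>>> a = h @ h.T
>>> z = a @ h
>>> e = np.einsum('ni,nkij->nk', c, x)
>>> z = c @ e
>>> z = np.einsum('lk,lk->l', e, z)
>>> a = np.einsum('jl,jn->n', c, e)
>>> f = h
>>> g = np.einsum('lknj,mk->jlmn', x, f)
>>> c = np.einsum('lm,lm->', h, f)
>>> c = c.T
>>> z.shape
(2,)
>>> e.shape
(2, 29)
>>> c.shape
()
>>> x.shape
(2, 29, 2, 2)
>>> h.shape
(13, 29)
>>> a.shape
(29,)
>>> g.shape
(2, 2, 13, 2)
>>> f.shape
(13, 29)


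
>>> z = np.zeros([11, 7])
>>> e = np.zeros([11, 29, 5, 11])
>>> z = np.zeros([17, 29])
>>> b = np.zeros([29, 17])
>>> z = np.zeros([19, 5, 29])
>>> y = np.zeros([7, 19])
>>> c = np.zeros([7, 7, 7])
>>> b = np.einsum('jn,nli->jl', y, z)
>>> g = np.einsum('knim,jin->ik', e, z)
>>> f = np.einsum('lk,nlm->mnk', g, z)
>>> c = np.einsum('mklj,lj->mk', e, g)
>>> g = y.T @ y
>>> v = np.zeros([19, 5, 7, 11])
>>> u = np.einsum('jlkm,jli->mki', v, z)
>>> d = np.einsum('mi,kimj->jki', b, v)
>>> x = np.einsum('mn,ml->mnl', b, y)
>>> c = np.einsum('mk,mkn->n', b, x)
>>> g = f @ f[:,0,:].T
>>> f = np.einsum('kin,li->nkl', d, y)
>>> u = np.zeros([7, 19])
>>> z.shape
(19, 5, 29)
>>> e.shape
(11, 29, 5, 11)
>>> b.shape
(7, 5)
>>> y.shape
(7, 19)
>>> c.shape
(19,)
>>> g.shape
(29, 19, 29)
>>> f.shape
(5, 11, 7)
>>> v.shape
(19, 5, 7, 11)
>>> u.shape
(7, 19)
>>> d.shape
(11, 19, 5)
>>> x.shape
(7, 5, 19)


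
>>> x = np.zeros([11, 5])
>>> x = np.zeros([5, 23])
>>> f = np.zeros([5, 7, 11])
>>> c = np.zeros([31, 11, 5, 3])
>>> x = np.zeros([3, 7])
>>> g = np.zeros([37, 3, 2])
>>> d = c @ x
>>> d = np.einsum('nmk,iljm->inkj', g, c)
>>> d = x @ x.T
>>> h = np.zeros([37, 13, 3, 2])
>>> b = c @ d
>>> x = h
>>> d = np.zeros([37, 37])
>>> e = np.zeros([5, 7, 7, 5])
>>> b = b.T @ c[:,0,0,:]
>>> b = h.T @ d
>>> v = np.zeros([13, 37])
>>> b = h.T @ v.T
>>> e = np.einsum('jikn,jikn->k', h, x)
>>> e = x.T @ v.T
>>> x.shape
(37, 13, 3, 2)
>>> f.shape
(5, 7, 11)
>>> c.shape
(31, 11, 5, 3)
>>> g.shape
(37, 3, 2)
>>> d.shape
(37, 37)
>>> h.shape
(37, 13, 3, 2)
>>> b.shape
(2, 3, 13, 13)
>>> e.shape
(2, 3, 13, 13)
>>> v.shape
(13, 37)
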